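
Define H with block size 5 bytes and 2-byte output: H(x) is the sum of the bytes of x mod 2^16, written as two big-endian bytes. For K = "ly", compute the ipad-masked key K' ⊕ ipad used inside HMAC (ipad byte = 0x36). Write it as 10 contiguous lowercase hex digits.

Key "ly" = 6c 79 is 2 bytes ≤ B = 5; zero-pad to 5 bytes: K' = 6c 79 00 00 00.
XOR each byte with 0x36: 6c⊕36=5a, 79⊕36=4f, 00⊕36=36, 00⊕36=36, 00⊕36=36.

5a4f363636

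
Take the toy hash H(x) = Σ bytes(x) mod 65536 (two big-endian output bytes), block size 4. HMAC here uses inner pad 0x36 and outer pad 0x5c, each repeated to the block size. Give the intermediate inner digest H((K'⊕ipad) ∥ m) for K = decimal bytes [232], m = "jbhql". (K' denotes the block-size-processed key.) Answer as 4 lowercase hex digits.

Key decimal bytes [232] = e8 is 1 byte ≤ B = 4; zero-pad to 4 bytes: K' = e8 00 00 00.
K' ⊕ ipad = de 36 36 36.
Inner input = de 36 36 36 ∥ 6a 62 68 71 6c.
Inner hash: sum = 222+54+54+54+106+98+104+113+108 = 913 → 03 91.

0391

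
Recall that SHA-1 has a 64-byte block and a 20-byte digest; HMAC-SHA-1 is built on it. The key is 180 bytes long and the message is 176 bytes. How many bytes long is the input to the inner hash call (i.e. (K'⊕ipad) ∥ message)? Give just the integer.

240

Key is 180 > 64 bytes, so it is hashed to 20 bytes then zero-padded to 64: |K'| = 64.
Inner input = (K'⊕ipad) ∥ m → 64 + 176 = 240 bytes.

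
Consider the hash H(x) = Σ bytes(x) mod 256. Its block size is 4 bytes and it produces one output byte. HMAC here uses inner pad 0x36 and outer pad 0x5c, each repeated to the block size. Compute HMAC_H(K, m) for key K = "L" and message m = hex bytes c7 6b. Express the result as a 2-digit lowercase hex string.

72

Key "L" = 4c is 1 byte ≤ B = 4; zero-pad to 4 bytes: K' = 4c 00 00 00.
K' ⊕ ipad = 7a 36 36 36.  K' ⊕ opad = 10 5c 5c 5c.
Inner input = (K'⊕ipad) ∥ m = 7a 36 36 36 ∥ c7 6b.
Inner hash: sum = 122+54+54+54+199+107 = 590; mod 256 = 78 → 4e.
Outer input = (K'⊕opad) ∥ inner = 10 5c 5c 5c ∥ 4e.
Outer hash (tag): sum = 16+92+92+92+78 = 370; mod 256 = 114 → 72.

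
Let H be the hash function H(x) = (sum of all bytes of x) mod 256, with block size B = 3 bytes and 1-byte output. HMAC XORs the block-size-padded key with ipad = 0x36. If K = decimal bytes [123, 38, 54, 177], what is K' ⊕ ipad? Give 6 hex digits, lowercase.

be3636

Key decimal bytes [123, 38, 54, 177] = 7b 26 36 b1 is 4 bytes > B = 3, so hash it first: H(key) = 88, then zero-pad to 3 bytes: K' = 88 00 00.
XOR each byte with 0x36: 88⊕36=be, 00⊕36=36, 00⊕36=36.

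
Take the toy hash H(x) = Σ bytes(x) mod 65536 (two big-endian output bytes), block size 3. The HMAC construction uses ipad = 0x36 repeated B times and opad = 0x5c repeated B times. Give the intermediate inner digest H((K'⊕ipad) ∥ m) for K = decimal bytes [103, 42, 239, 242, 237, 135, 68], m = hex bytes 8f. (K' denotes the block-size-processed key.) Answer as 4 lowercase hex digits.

Key decimal bytes [103, 42, 239, 242, 237, 135, 68] = 67 2a ef f2 ed 87 44 is 7 bytes > B = 3, so hash it first: H(key) = 04 2a, then zero-pad to 3 bytes: K' = 04 2a 00.
K' ⊕ ipad = 32 1c 36.
Inner input = 32 1c 36 ∥ 8f.
Inner hash: sum = 50+28+54+143 = 275 → 01 13.

0113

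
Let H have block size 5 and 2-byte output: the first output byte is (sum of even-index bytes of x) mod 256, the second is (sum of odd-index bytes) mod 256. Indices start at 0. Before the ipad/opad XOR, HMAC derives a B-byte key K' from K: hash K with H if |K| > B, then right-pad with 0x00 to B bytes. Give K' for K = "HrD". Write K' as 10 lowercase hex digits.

Key "HrD" = 48 72 44 is 3 bytes ≤ B = 5; zero-pad to 5 bytes: K' = 48 72 44 00 00.

4872440000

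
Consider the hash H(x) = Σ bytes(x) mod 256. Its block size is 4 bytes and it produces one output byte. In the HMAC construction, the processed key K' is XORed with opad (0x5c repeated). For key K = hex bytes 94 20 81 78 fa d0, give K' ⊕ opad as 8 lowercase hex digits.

2b5c5c5c

Key hex bytes 94 20 81 78 fa d0 is 6 bytes > B = 4, so hash it first: H(key) = 77, then zero-pad to 4 bytes: K' = 77 00 00 00.
XOR each byte with 0x5c: 77⊕5c=2b, 00⊕5c=5c, 00⊕5c=5c, 00⊕5c=5c.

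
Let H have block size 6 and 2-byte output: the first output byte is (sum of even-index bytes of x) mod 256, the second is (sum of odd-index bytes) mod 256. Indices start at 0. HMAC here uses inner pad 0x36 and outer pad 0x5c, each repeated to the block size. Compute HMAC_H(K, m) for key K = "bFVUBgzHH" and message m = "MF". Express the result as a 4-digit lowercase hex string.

dbfc

Key "bFVUBgzHH" = 62 46 56 55 42 67 7a 48 48 is 9 bytes > B = 6, so hash it first: H(key) = bc 4a, then zero-pad to 6 bytes: K' = bc 4a 00 00 00 00.
K' ⊕ ipad = 8a 7c 36 36 36 36.  K' ⊕ opad = e0 16 5c 5c 5c 5c.
Inner input = (K'⊕ipad) ∥ m = 8a 7c 36 36 36 36 ∥ 4d 46.
Inner hash: even-index sum = 323 mod 256 = 67; odd-index sum = 302 mod 256 = 46 → 43 2e.
Outer input = (K'⊕opad) ∥ inner = e0 16 5c 5c 5c 5c ∥ 43 2e.
Outer hash (tag): even-index sum = 475 mod 256 = 219; odd-index sum = 252 mod 256 = 252 → db fc.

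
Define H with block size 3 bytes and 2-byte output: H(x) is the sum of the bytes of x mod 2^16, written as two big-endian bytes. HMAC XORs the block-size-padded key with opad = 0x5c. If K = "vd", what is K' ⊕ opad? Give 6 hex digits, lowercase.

2a385c

Key "vd" = 76 64 is 2 bytes ≤ B = 3; zero-pad to 3 bytes: K' = 76 64 00.
XOR each byte with 0x5c: 76⊕5c=2a, 64⊕5c=38, 00⊕5c=5c.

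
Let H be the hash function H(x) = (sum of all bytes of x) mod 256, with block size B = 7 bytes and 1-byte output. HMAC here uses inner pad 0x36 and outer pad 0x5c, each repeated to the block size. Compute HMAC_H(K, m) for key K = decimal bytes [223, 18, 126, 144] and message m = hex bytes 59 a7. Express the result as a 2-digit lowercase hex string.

Key decimal bytes [223, 18, 126, 144] = df 12 7e 90 is 4 bytes ≤ B = 7; zero-pad to 7 bytes: K' = df 12 7e 90 00 00 00.
K' ⊕ ipad = e9 24 48 a6 36 36 36.  K' ⊕ opad = 83 4e 22 cc 5c 5c 5c.
Inner input = (K'⊕ipad) ∥ m = e9 24 48 a6 36 36 36 ∥ 59 a7.
Inner hash: sum = 233+36+72+166+54+54+54+89+167 = 925; mod 256 = 157 → 9d.
Outer input = (K'⊕opad) ∥ inner = 83 4e 22 cc 5c 5c 5c ∥ 9d.
Outer hash (tag): sum = 131+78+34+204+92+92+92+157 = 880; mod 256 = 112 → 70.

70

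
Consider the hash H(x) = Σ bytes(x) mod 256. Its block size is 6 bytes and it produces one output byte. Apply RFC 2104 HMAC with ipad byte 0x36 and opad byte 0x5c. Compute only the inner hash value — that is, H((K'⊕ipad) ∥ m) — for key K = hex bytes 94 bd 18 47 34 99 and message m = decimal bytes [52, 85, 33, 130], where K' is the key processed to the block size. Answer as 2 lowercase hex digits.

a9

Key hex bytes 94 bd 18 47 34 99 is exactly B = 6 bytes: K' = 94 bd 18 47 34 99.
K' ⊕ ipad = a2 8b 2e 71 02 af.
Inner input = a2 8b 2e 71 02 af ∥ 34 55 21 82.
Inner hash: sum = 162+139+46+113+2+175+52+85+33+130 = 937; mod 256 = 169 → a9.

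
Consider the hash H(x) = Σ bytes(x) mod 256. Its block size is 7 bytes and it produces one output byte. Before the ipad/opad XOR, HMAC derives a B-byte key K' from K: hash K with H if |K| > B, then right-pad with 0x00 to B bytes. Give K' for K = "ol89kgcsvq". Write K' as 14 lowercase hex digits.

|K| = 10 > B = 7, so first hash the key.
H(K): sum = 111+108+56+57+107+103+99+115+118+113 = 987; mod 256 = 219 → db.
Zero-pad H(K) = db to 7 bytes: K' = db 00 00 00 00 00 00.

db000000000000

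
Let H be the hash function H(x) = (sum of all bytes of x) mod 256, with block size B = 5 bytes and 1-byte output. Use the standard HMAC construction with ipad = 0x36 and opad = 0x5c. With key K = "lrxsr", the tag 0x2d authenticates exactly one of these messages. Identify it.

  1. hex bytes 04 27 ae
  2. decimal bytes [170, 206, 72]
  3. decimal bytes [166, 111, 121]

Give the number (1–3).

1

Key "lrxsr" = 6c 72 78 73 72 is exactly B = 5 bytes: K' = 6c 72 78 73 72.
K' ⊕ ipad = 5a 44 4e 45 44; K' ⊕ opad = 30 2e 24 2f 2e.
m1: inner = H(5a 44 4e 45 44 04 27 ae) = 4e; tag = H(30 2e 24 2f 2e 4e) = 2d ← matches
m2: inner = H(5a 44 4e 45 44 aa ce 48) = 35; tag = H(30 2e 24 2f 2e 35) = 14
m3: inner = H(5a 44 4e 45 44 a6 6f 79) = 03; tag = H(30 2e 24 2f 2e 03) = e2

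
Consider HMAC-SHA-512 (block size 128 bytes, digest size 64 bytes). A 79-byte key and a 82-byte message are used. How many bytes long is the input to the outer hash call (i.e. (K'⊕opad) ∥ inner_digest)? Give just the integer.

Key is 79 ≤ 128 bytes, zero-padded: |K'| = 128.
Outer input = (K'⊕opad) ∥ H(inner) → 128 + 64 = 192 bytes.

192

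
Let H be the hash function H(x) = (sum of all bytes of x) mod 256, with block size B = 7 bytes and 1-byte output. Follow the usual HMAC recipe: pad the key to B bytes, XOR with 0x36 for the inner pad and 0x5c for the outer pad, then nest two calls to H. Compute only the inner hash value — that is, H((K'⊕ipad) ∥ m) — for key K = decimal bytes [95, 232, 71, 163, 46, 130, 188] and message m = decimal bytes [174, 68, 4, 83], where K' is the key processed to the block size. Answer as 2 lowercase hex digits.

ec

Key decimal bytes [95, 232, 71, 163, 46, 130, 188] = 5f e8 47 a3 2e 82 bc is exactly B = 7 bytes: K' = 5f e8 47 a3 2e 82 bc.
K' ⊕ ipad = 69 de 71 95 18 b4 8a.
Inner input = 69 de 71 95 18 b4 8a ∥ ae 44 04 53.
Inner hash: sum = 105+222+113+149+24+180+138+174+68+4+83 = 1260; mod 256 = 236 → ec.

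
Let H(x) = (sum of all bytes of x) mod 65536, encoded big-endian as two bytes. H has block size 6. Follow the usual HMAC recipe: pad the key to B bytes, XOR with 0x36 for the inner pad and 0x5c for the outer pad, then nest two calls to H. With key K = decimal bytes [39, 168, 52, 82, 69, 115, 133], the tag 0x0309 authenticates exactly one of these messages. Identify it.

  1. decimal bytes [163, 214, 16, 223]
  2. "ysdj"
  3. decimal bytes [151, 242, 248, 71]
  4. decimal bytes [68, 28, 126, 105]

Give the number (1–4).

Key decimal bytes [39, 168, 52, 82, 69, 115, 133] = 27 a8 34 52 45 73 85 is 7 bytes > B = 6, so hash it first: H(key) = 02 92, then zero-pad to 6 bytes: K' = 02 92 00 00 00 00.
K' ⊕ ipad = 34 a4 36 36 36 36; K' ⊕ opad = 5e ce 5c 5c 5c 5c.
m1: inner = H(34 a4 36 36 36 36 a3 d6 10 df) = 04 18; tag = H(5e ce 5c 5c 5c 5c 04 18) = 02b8
m2: inner = H(34 a4 36 36 36 36 79 73 64 6a) = 03 6a; tag = H(5e ce 5c 5c 5c 5c 03 6a) = 0309 ← matches
m3: inner = H(34 a4 36 36 36 36 97 f2 f8 47) = 04 78; tag = H(5e ce 5c 5c 5c 5c 04 78) = 0318
m4: inner = H(34 a4 36 36 36 36 44 1c 7e 69) = 02 f7; tag = H(5e ce 5c 5c 5c 5c 02 f7) = 0395

2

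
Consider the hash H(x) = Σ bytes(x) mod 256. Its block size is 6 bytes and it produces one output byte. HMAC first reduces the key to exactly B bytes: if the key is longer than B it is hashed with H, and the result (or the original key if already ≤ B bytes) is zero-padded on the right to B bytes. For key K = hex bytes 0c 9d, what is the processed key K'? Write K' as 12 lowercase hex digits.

Key hex bytes 0c 9d is 2 bytes ≤ B = 6; zero-pad to 6 bytes: K' = 0c 9d 00 00 00 00.

0c9d00000000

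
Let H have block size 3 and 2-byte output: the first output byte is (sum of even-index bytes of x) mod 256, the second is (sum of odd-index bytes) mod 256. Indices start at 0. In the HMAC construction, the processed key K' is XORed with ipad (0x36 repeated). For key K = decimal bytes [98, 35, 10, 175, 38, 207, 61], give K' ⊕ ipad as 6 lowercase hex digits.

Key decimal bytes [98, 35, 10, 175, 38, 207, 61] = 62 23 0a af 26 cf 3d is 7 bytes > B = 3, so hash it first: H(key) = cf a1, then zero-pad to 3 bytes: K' = cf a1 00.
XOR each byte with 0x36: cf⊕36=f9, a1⊕36=97, 00⊕36=36.

f99736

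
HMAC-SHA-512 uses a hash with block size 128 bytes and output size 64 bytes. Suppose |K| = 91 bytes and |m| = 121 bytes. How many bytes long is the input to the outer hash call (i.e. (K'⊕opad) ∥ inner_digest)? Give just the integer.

Key is 91 ≤ 128 bytes, zero-padded: |K'| = 128.
Outer input = (K'⊕opad) ∥ H(inner) → 128 + 64 = 192 bytes.

192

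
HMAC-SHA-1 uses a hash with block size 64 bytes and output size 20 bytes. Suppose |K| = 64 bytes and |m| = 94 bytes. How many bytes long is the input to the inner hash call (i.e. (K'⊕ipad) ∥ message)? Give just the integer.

Key is 64 ≤ 64 bytes, zero-padded: |K'| = 64.
Inner input = (K'⊕ipad) ∥ m → 64 + 94 = 158 bytes.

158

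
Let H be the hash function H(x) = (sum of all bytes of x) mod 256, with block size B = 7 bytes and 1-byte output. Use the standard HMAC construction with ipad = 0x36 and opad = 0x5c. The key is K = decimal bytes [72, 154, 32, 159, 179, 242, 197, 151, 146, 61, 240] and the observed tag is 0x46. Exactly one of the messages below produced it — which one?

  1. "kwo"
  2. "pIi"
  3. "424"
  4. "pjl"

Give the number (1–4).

4

Key decimal bytes [72, 154, 32, 159, 179, 242, 197, 151, 146, 61, 240] = 48 9a 20 9f b3 f2 c5 97 92 3d f0 is 11 bytes > B = 7, so hash it first: H(key) = 61, then zero-pad to 7 bytes: K' = 61 00 00 00 00 00 00.
K' ⊕ ipad = 57 36 36 36 36 36 36; K' ⊕ opad = 3d 5c 5c 5c 5c 5c 5c.
m1: inner = H(57 36 36 36 36 36 36 6b 77 6f) = ec; tag = H(3d 5c 5c 5c 5c 5c 5c ec) = 51
m2: inner = H(57 36 36 36 36 36 36 70 49 69) = bd; tag = H(3d 5c 5c 5c 5c 5c 5c bd) = 22
m3: inner = H(57 36 36 36 36 36 36 34 32 34) = 35; tag = H(3d 5c 5c 5c 5c 5c 5c 35) = 9a
m4: inner = H(57 36 36 36 36 36 36 70 6a 6c) = e1; tag = H(3d 5c 5c 5c 5c 5c 5c e1) = 46 ← matches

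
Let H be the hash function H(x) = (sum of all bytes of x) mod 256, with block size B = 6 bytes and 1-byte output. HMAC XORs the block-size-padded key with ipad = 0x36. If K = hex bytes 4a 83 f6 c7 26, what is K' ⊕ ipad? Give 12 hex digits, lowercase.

Key hex bytes 4a 83 f6 c7 26 is 5 bytes ≤ B = 6; zero-pad to 6 bytes: K' = 4a 83 f6 c7 26 00.
XOR each byte with 0x36: 4a⊕36=7c, 83⊕36=b5, f6⊕36=c0, c7⊕36=f1, 26⊕36=10, 00⊕36=36.

7cb5c0f11036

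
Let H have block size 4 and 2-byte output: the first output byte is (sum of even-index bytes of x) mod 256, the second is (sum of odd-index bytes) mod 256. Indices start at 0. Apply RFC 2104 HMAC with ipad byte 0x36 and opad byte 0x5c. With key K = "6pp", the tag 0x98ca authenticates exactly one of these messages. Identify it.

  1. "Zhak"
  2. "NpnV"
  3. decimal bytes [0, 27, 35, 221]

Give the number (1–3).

Key "6pp" = 36 70 70 is 3 bytes ≤ B = 4; zero-pad to 4 bytes: K' = 36 70 70 00.
K' ⊕ ipad = 00 46 46 36; K' ⊕ opad = 6a 2c 2c 5c.
m1: inner = H(00 46 46 36 5a 68 61 6b) = 01 4f; tag = H(6a 2c 2c 5c 01 4f) = 97d7
m2: inner = H(00 46 46 36 4e 70 6e 56) = 02 42; tag = H(6a 2c 2c 5c 02 42) = 98ca ← matches
m3: inner = H(00 46 46 36 00 1b 23 dd) = 69 74; tag = H(6a 2c 2c 5c 69 74) = fffc

2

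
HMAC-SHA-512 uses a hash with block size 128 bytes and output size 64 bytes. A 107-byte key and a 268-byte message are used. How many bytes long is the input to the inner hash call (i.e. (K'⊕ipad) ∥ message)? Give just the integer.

396

Key is 107 ≤ 128 bytes, zero-padded: |K'| = 128.
Inner input = (K'⊕ipad) ∥ m → 128 + 268 = 396 bytes.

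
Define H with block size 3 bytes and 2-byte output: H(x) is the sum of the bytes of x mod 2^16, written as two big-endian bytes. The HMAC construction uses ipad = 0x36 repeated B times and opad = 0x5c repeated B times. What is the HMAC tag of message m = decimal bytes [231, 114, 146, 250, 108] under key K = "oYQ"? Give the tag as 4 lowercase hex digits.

00c9

Key "oYQ" = 6f 59 51 is exactly B = 3 bytes: K' = 6f 59 51.
K' ⊕ ipad = 59 6f 67.  K' ⊕ opad = 33 05 0d.
Inner input = (K'⊕ipad) ∥ m = 59 6f 67 ∥ e7 72 92 fa 6c.
Inner hash: sum = 89+111+103+231+114+146+250+108 = 1152 → 04 80.
Outer input = (K'⊕opad) ∥ inner = 33 05 0d ∥ 04 80.
Outer hash (tag): sum = 51+5+13+4+128 = 201 → 00 c9.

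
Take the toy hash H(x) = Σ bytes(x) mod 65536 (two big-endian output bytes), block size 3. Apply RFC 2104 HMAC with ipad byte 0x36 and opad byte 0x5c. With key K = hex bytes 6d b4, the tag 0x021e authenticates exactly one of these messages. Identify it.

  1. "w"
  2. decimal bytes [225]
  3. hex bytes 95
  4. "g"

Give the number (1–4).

Key hex bytes 6d b4 is 2 bytes ≤ B = 3; zero-pad to 3 bytes: K' = 6d b4 00.
K' ⊕ ipad = 5b 82 36; K' ⊕ opad = 31 e8 5c.
m1: inner = H(5b 82 36 77) = 01 8a; tag = H(31 e8 5c 01 8a) = 0200
m2: inner = H(5b 82 36 e1) = 01 f4; tag = H(31 e8 5c 01 f4) = 026a
m3: inner = H(5b 82 36 95) = 01 a8; tag = H(31 e8 5c 01 a8) = 021e ← matches
m4: inner = H(5b 82 36 67) = 01 7a; tag = H(31 e8 5c 01 7a) = 01f0

3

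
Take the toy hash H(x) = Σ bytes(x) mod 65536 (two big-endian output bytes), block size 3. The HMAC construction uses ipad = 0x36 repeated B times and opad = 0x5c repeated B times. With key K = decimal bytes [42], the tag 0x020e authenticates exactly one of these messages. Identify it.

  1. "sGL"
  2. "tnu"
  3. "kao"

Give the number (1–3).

Key decimal bytes [42] = 2a is 1 byte ≤ B = 3; zero-pad to 3 bytes: K' = 2a 00 00.
K' ⊕ ipad = 1c 36 36; K' ⊕ opad = 76 5c 5c.
m1: inner = H(1c 36 36 73 47 4c) = 01 8e; tag = H(76 5c 5c 01 8e) = 01bd
m2: inner = H(1c 36 36 74 6e 75) = 01 df; tag = H(76 5c 5c 01 df) = 020e ← matches
m3: inner = H(1c 36 36 6b 61 6f) = 01 c3; tag = H(76 5c 5c 01 c3) = 01f2

2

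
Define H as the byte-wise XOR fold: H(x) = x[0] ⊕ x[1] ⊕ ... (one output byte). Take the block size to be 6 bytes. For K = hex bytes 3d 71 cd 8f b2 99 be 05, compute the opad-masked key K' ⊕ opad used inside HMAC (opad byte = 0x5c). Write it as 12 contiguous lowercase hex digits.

c25c5c5c5c5c

Key hex bytes 3d 71 cd 8f b2 99 be 05 is 8 bytes > B = 6, so hash it first: H(key) = 9e, then zero-pad to 6 bytes: K' = 9e 00 00 00 00 00.
XOR each byte with 0x5c: 9e⊕5c=c2, 00⊕5c=5c, 00⊕5c=5c, 00⊕5c=5c, 00⊕5c=5c, 00⊕5c=5c.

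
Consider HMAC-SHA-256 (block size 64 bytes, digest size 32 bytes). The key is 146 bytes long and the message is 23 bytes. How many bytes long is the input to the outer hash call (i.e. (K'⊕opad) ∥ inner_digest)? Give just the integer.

96

Key is 146 > 64 bytes, so it is hashed to 32 bytes then zero-padded to 64: |K'| = 64.
Outer input = (K'⊕opad) ∥ H(inner) → 64 + 32 = 96 bytes.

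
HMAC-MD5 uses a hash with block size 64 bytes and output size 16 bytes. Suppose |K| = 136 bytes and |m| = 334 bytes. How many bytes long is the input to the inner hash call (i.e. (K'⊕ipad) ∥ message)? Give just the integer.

398

Key is 136 > 64 bytes, so it is hashed to 16 bytes then zero-padded to 64: |K'| = 64.
Inner input = (K'⊕ipad) ∥ m → 64 + 334 = 398 bytes.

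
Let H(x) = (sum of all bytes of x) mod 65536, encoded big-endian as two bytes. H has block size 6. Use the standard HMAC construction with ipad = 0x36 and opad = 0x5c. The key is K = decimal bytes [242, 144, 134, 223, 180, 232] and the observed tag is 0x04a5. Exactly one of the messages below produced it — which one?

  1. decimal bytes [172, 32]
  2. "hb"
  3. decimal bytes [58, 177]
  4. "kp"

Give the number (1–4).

Key decimal bytes [242, 144, 134, 223, 180, 232] = f2 90 86 df b4 e8 is exactly B = 6 bytes: K' = f2 90 86 df b4 e8.
K' ⊕ ipad = c4 a6 b0 e9 82 de; K' ⊕ opad = ae cc da 83 e8 b4.
m1: inner = H(c4 a6 b0 e9 82 de ac 20) = 05 2f; tag = H(ae cc da 83 e8 b4 05 2f) = 04a7
m2: inner = H(c4 a6 b0 e9 82 de 68 62) = 05 2d; tag = H(ae cc da 83 e8 b4 05 2d) = 04a5 ← matches
m3: inner = H(c4 a6 b0 e9 82 de 3a b1) = 05 4e; tag = H(ae cc da 83 e8 b4 05 4e) = 04c6
m4: inner = H(c4 a6 b0 e9 82 de 6b 70) = 05 3e; tag = H(ae cc da 83 e8 b4 05 3e) = 04b6

2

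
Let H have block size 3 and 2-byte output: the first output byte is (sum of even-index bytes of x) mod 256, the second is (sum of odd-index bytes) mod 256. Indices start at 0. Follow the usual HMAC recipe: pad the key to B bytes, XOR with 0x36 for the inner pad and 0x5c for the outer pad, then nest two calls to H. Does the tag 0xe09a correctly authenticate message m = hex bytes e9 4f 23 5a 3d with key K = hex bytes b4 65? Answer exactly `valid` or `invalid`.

valid

Key hex bytes b4 65 is 2 bytes ≤ B = 3; zero-pad to 3 bytes: K' = b4 65 00.
K' ⊕ ipad = 82 53 36; K' ⊕ opad = e8 39 5c.
Inner hash: even-index sum = 353 mod 256 = 97; odd-index sum = 412 mod 256 = 156 → 61 9c.
Outer hash (recomputed tag): even-index sum = 480 mod 256 = 224; odd-index sum = 154 mod 256 = 154 → e0 9a.
Recomputed tag = e09a; claimed = e09a → match.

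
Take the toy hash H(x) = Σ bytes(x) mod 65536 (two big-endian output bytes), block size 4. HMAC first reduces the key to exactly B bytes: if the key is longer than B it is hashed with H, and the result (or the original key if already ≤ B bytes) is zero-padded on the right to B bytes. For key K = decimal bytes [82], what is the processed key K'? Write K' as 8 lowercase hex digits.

52000000

Key decimal bytes [82] = 52 is 1 byte ≤ B = 4; zero-pad to 4 bytes: K' = 52 00 00 00.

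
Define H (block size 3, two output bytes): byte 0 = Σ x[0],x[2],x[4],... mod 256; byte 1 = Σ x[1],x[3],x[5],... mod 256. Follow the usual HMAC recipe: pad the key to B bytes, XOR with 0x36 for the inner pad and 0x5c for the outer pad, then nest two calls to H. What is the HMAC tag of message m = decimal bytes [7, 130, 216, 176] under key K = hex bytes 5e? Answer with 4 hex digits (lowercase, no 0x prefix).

Key hex bytes 5e is 1 byte ≤ B = 3; zero-pad to 3 bytes: K' = 5e 00 00.
K' ⊕ ipad = 68 36 36.  K' ⊕ opad = 02 5c 5c.
Inner input = (K'⊕ipad) ∥ m = 68 36 36 ∥ 07 82 d8 b0.
Inner hash: even-index sum = 464 mod 256 = 208; odd-index sum = 277 mod 256 = 21 → d0 15.
Outer input = (K'⊕opad) ∥ inner = 02 5c 5c ∥ d0 15.
Outer hash (tag): even-index sum = 115 mod 256 = 115; odd-index sum = 300 mod 256 = 44 → 73 2c.

732c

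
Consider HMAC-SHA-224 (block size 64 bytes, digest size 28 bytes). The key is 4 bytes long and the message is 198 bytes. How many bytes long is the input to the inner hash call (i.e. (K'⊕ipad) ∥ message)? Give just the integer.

262

Key is 4 ≤ 64 bytes, zero-padded: |K'| = 64.
Inner input = (K'⊕ipad) ∥ m → 64 + 198 = 262 bytes.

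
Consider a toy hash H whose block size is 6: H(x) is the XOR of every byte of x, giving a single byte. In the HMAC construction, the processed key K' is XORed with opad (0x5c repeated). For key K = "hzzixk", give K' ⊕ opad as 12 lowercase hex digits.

Key "hzzixk" = 68 7a 7a 69 78 6b is exactly B = 6 bytes: K' = 68 7a 7a 69 78 6b.
XOR each byte with 0x5c: 68⊕5c=34, 7a⊕5c=26, 7a⊕5c=26, 69⊕5c=35, 78⊕5c=24, 6b⊕5c=37.

342626352437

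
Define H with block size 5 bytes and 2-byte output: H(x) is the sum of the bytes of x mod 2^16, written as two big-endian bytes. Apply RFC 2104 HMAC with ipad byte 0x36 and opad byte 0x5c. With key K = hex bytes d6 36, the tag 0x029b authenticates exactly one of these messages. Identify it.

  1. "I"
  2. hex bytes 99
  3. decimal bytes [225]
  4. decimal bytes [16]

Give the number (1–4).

4

Key hex bytes d6 36 is 2 bytes ≤ B = 5; zero-pad to 5 bytes: K' = d6 36 00 00 00.
K' ⊕ ipad = e0 00 36 36 36; K' ⊕ opad = 8a 6a 5c 5c 5c.
m1: inner = H(e0 00 36 36 36 49) = 01 cb; tag = H(8a 6a 5c 5c 5c 01 cb) = 02d4
m2: inner = H(e0 00 36 36 36 99) = 02 1b; tag = H(8a 6a 5c 5c 5c 02 1b) = 0225
m3: inner = H(e0 00 36 36 36 e1) = 02 63; tag = H(8a 6a 5c 5c 5c 02 63) = 026d
m4: inner = H(e0 00 36 36 36 10) = 01 92; tag = H(8a 6a 5c 5c 5c 01 92) = 029b ← matches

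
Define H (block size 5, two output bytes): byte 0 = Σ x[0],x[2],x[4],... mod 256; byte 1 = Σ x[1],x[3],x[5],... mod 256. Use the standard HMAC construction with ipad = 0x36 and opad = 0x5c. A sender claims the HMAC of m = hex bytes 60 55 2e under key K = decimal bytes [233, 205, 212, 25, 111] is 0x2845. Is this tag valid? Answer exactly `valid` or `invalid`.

Key decimal bytes [233, 205, 212, 25, 111] = e9 cd d4 19 6f is exactly B = 5 bytes: K' = e9 cd d4 19 6f.
K' ⊕ ipad = df fb e2 2f 59; K' ⊕ opad = b5 91 88 45 33.
Inner hash: even-index sum = 623 mod 256 = 111; odd-index sum = 440 mod 256 = 184 → 6f b8.
Outer hash (recomputed tag): even-index sum = 552 mod 256 = 40; odd-index sum = 325 mod 256 = 69 → 28 45.
Recomputed tag = 2845; claimed = 2845 → match.

valid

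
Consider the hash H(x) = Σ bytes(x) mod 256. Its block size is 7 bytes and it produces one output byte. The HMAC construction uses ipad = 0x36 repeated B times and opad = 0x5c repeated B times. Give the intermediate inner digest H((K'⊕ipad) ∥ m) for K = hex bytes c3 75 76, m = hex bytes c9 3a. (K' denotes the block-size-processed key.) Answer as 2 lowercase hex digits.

53

Key hex bytes c3 75 76 is 3 bytes ≤ B = 7; zero-pad to 7 bytes: K' = c3 75 76 00 00 00 00.
K' ⊕ ipad = f5 43 40 36 36 36 36.
Inner input = f5 43 40 36 36 36 36 ∥ c9 3a.
Inner hash: sum = 245+67+64+54+54+54+54+201+58 = 851; mod 256 = 83 → 53.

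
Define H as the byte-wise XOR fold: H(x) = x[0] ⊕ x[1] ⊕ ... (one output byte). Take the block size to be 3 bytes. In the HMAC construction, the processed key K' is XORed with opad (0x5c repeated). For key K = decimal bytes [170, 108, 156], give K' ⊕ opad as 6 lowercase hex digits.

Key decimal bytes [170, 108, 156] = aa 6c 9c is exactly B = 3 bytes: K' = aa 6c 9c.
XOR each byte with 0x5c: aa⊕5c=f6, 6c⊕5c=30, 9c⊕5c=c0.

f630c0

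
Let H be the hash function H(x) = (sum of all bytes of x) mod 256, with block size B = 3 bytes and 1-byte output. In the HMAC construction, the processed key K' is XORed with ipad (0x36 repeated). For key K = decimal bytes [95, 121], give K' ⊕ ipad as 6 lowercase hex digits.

694f36

Key decimal bytes [95, 121] = 5f 79 is 2 bytes ≤ B = 3; zero-pad to 3 bytes: K' = 5f 79 00.
XOR each byte with 0x36: 5f⊕36=69, 79⊕36=4f, 00⊕36=36.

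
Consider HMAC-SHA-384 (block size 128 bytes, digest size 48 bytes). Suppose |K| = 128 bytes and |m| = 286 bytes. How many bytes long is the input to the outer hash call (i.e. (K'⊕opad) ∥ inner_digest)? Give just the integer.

176

Key is 128 ≤ 128 bytes, zero-padded: |K'| = 128.
Outer input = (K'⊕opad) ∥ H(inner) → 128 + 48 = 176 bytes.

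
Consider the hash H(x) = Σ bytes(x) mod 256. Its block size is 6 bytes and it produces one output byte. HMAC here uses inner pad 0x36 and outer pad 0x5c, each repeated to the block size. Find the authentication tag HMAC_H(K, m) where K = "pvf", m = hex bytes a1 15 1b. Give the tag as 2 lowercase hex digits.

Key "pvf" = 70 76 66 is 3 bytes ≤ B = 6; zero-pad to 6 bytes: K' = 70 76 66 00 00 00.
K' ⊕ ipad = 46 40 50 36 36 36.  K' ⊕ opad = 2c 2a 3a 5c 5c 5c.
Inner input = (K'⊕ipad) ∥ m = 46 40 50 36 36 36 ∥ a1 15 1b.
Inner hash: sum = 70+64+80+54+54+54+161+21+27 = 585; mod 256 = 73 → 49.
Outer input = (K'⊕opad) ∥ inner = 2c 2a 3a 5c 5c 5c ∥ 49.
Outer hash (tag): sum = 44+42+58+92+92+92+73 = 493; mod 256 = 237 → ed.

ed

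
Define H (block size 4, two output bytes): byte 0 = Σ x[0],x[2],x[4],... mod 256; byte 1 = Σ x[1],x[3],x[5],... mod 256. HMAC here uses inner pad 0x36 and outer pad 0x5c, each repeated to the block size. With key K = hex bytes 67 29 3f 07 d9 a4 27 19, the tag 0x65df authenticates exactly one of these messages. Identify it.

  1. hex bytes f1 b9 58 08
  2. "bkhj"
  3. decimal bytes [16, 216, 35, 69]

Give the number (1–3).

Key hex bytes 67 29 3f 07 d9 a4 27 19 is 8 bytes > B = 4, so hash it first: H(key) = a6 ed, then zero-pad to 4 bytes: K' = a6 ed 00 00.
K' ⊕ ipad = 90 db 36 36; K' ⊕ opad = fa b1 5c 5c.
m1: inner = H(90 db 36 36 f1 b9 58 08) = 0f d2; tag = H(fa b1 5c 5c 0f d2) = 65df ← matches
m2: inner = H(90 db 36 36 62 6b 68 6a) = 90 e6; tag = H(fa b1 5c 5c 90 e6) = e6f3
m3: inner = H(90 db 36 36 10 d8 23 45) = f9 2e; tag = H(fa b1 5c 5c f9 2e) = 4f3b

1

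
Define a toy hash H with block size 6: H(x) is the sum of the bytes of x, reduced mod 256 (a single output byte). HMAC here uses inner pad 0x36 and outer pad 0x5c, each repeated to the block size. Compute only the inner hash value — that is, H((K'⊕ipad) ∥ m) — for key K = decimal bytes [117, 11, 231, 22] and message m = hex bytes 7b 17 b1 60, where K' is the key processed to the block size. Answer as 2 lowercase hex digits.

Key decimal bytes [117, 11, 231, 22] = 75 0b e7 16 is 4 bytes ≤ B = 6; zero-pad to 6 bytes: K' = 75 0b e7 16 00 00.
K' ⊕ ipad = 43 3d d1 20 36 36.
Inner input = 43 3d d1 20 36 36 ∥ 7b 17 b1 60.
Inner hash: sum = 67+61+209+32+54+54+123+23+177+96 = 896; mod 256 = 128 → 80.

80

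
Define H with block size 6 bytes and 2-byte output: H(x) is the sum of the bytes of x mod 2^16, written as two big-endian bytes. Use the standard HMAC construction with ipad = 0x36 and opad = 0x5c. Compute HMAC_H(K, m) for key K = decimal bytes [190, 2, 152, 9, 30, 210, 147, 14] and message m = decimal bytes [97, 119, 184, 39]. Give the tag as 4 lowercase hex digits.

Key decimal bytes [190, 2, 152, 9, 30, 210, 147, 14] = be 02 98 09 1e d2 93 0e is 8 bytes > B = 6, so hash it first: H(key) = 02 f2, then zero-pad to 6 bytes: K' = 02 f2 00 00 00 00.
K' ⊕ ipad = 34 c4 36 36 36 36.  K' ⊕ opad = 5e ae 5c 5c 5c 5c.
Inner input = (K'⊕ipad) ∥ m = 34 c4 36 36 36 36 ∥ 61 77 b8 27.
Inner hash: sum = 52+196+54+54+54+54+97+119+184+39 = 903 → 03 87.
Outer input = (K'⊕opad) ∥ inner = 5e ae 5c 5c 5c 5c ∥ 03 87.
Outer hash (tag): sum = 94+174+92+92+92+92+3+135 = 774 → 03 06.

0306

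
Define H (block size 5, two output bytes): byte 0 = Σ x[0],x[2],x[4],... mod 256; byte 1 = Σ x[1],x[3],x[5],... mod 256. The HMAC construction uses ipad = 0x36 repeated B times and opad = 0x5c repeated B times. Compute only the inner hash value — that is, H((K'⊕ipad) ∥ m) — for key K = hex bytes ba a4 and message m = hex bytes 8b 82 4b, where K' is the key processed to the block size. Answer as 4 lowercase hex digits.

Key hex bytes ba a4 is 2 bytes ≤ B = 5; zero-pad to 5 bytes: K' = ba a4 00 00 00.
K' ⊕ ipad = 8c 92 36 36 36.
Inner input = 8c 92 36 36 36 ∥ 8b 82 4b.
Inner hash: even-index sum = 378 mod 256 = 122; odd-index sum = 414 mod 256 = 158 → 7a 9e.

7a9e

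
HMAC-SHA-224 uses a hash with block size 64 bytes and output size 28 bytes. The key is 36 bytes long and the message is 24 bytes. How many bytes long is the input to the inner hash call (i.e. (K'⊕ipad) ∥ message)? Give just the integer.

88

Key is 36 ≤ 64 bytes, zero-padded: |K'| = 64.
Inner input = (K'⊕ipad) ∥ m → 64 + 24 = 88 bytes.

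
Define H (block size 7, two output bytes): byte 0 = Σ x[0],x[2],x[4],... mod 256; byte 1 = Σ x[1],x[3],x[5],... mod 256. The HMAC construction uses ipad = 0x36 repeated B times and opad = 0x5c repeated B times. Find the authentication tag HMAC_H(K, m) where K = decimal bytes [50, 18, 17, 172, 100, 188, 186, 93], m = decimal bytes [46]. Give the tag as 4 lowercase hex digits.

Key decimal bytes [50, 18, 17, 172, 100, 188, 186, 93] = 32 12 11 ac 64 bc ba 5d is 8 bytes > B = 7, so hash it first: H(key) = 61 d7, then zero-pad to 7 bytes: K' = 61 d7 00 00 00 00 00.
K' ⊕ ipad = 57 e1 36 36 36 36 36.  K' ⊕ opad = 3d 8b 5c 5c 5c 5c 5c.
Inner input = (K'⊕ipad) ∥ m = 57 e1 36 36 36 36 36 ∥ 2e.
Inner hash: even-index sum = 249 mod 256 = 249; odd-index sum = 379 mod 256 = 123 → f9 7b.
Outer input = (K'⊕opad) ∥ inner = 3d 8b 5c 5c 5c 5c 5c ∥ f9 7b.
Outer hash (tag): even-index sum = 460 mod 256 = 204; odd-index sum = 572 mod 256 = 60 → cc 3c.

cc3c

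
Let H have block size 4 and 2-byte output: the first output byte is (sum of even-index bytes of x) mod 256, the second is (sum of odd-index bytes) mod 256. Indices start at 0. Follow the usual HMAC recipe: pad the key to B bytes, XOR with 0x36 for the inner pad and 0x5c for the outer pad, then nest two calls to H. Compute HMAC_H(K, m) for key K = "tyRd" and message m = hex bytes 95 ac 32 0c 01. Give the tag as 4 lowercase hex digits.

Key "tyRd" = 74 79 52 64 is exactly B = 4 bytes: K' = 74 79 52 64.
K' ⊕ ipad = 42 4f 64 52.  K' ⊕ opad = 28 25 0e 38.
Inner input = (K'⊕ipad) ∥ m = 42 4f 64 52 ∥ 95 ac 32 0c 01.
Inner hash: even-index sum = 366 mod 256 = 110; odd-index sum = 345 mod 256 = 89 → 6e 59.
Outer input = (K'⊕opad) ∥ inner = 28 25 0e 38 ∥ 6e 59.
Outer hash (tag): even-index sum = 164 mod 256 = 164; odd-index sum = 182 mod 256 = 182 → a4 b6.

a4b6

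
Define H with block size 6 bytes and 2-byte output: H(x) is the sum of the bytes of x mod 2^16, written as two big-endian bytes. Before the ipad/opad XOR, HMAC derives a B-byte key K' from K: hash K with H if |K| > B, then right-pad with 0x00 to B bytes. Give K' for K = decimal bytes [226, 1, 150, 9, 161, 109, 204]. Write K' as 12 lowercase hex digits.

035c00000000

|K| = 7 > B = 6, so first hash the key.
H(K): sum = 226+1+150+9+161+109+204 = 860 → 03 5c.
Zero-pad H(K) = 03 5c to 6 bytes: K' = 03 5c 00 00 00 00.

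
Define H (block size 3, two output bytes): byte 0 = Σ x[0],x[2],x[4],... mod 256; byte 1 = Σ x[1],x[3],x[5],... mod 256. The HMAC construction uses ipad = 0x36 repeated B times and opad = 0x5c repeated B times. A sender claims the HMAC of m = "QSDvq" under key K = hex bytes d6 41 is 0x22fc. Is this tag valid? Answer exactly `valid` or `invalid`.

Key hex bytes d6 41 is 2 bytes ≤ B = 3; zero-pad to 3 bytes: K' = d6 41 00.
K' ⊕ ipad = e0 77 36; K' ⊕ opad = 8a 1d 5c.
Inner hash: even-index sum = 479 mod 256 = 223; odd-index sum = 381 mod 256 = 125 → df 7d.
Outer hash (recomputed tag): even-index sum = 355 mod 256 = 99; odd-index sum = 252 mod 256 = 252 → 63 fc.
Recomputed tag = 63fc; claimed = 22fc → mismatch.

invalid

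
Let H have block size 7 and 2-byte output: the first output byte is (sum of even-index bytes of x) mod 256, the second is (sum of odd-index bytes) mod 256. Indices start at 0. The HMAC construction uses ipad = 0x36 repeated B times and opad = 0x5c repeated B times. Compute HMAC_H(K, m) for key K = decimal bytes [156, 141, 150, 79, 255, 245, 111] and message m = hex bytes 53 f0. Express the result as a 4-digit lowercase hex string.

Key decimal bytes [156, 141, 150, 79, 255, 245, 111] = 9c 8d 96 4f ff f5 6f is exactly B = 7 bytes: K' = 9c 8d 96 4f ff f5 6f.
K' ⊕ ipad = aa bb a0 79 c9 c3 59.  K' ⊕ opad = c0 d1 ca 13 a3 a9 33.
Inner input = (K'⊕ipad) ∥ m = aa bb a0 79 c9 c3 59 ∥ 53 f0.
Inner hash: even-index sum = 860 mod 256 = 92; odd-index sum = 586 mod 256 = 74 → 5c 4a.
Outer input = (K'⊕opad) ∥ inner = c0 d1 ca 13 a3 a9 33 ∥ 5c 4a.
Outer hash (tag): even-index sum = 682 mod 256 = 170; odd-index sum = 489 mod 256 = 233 → aa e9.

aae9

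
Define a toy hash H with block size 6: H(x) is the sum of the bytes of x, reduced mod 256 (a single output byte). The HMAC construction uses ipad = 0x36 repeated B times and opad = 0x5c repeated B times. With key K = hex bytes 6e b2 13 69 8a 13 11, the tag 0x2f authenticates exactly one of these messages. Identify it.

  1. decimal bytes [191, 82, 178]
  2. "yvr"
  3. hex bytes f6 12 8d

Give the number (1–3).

Key hex bytes 6e b2 13 69 8a 13 11 is 7 bytes > B = 6, so hash it first: H(key) = 4a, then zero-pad to 6 bytes: K' = 4a 00 00 00 00 00.
K' ⊕ ipad = 7c 36 36 36 36 36; K' ⊕ opad = 16 5c 5c 5c 5c 5c.
m1: inner = H(7c 36 36 36 36 36 bf 52 b2) = 4d; tag = H(16 5c 5c 5c 5c 5c 4d) = 2f ← matches
m2: inner = H(7c 36 36 36 36 36 79 76 72) = eb; tag = H(16 5c 5c 5c 5c 5c eb) = cd
m3: inner = H(7c 36 36 36 36 36 f6 12 8d) = 1f; tag = H(16 5c 5c 5c 5c 5c 1f) = 01

1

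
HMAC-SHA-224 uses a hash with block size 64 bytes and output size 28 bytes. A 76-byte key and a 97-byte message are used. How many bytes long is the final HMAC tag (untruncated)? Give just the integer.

28

The tag is one SHA-224 digest: 28 bytes.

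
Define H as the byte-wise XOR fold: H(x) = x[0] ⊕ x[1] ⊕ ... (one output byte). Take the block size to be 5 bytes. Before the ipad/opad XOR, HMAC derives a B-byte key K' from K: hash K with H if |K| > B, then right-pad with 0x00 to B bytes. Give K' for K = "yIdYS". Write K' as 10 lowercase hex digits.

7949645953

Key "yIdYS" = 79 49 64 59 53 is exactly B = 5 bytes: K' = 79 49 64 59 53.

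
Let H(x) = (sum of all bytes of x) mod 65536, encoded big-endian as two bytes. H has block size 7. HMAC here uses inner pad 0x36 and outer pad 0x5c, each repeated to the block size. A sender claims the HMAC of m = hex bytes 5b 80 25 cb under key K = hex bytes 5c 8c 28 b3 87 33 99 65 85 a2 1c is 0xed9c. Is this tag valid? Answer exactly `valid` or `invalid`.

Key hex bytes 5c 8c 28 b3 87 33 99 65 85 a2 1c is 11 bytes > B = 7, so hash it first: H(key) = 04 be, then zero-pad to 7 bytes: K' = 04 be 00 00 00 00 00.
K' ⊕ ipad = 32 88 36 36 36 36 36; K' ⊕ opad = 58 e2 5c 5c 5c 5c 5c.
Inner hash: sum = 50+136+54+54+54+54+54+91+128+37+203 = 915 → 03 93.
Outer hash (recomputed tag): sum = 88+226+92+92+92+92+92+3+147 = 924 → 03 9c.
Recomputed tag = 039c; claimed = ed9c → mismatch.

invalid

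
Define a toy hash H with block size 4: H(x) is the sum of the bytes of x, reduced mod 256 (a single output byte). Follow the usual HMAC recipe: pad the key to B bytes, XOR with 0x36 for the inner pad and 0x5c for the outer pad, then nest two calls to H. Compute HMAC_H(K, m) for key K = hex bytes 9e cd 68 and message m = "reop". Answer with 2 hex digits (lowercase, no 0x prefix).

Key hex bytes 9e cd 68 is 3 bytes ≤ B = 4; zero-pad to 4 bytes: K' = 9e cd 68 00.
K' ⊕ ipad = a8 fb 5e 36.  K' ⊕ opad = c2 91 34 5c.
Inner input = (K'⊕ipad) ∥ m = a8 fb 5e 36 ∥ 72 65 6f 70.
Inner hash: sum = 168+251+94+54+114+101+111+112 = 1005; mod 256 = 237 → ed.
Outer input = (K'⊕opad) ∥ inner = c2 91 34 5c ∥ ed.
Outer hash (tag): sum = 194+145+52+92+237 = 720; mod 256 = 208 → d0.

d0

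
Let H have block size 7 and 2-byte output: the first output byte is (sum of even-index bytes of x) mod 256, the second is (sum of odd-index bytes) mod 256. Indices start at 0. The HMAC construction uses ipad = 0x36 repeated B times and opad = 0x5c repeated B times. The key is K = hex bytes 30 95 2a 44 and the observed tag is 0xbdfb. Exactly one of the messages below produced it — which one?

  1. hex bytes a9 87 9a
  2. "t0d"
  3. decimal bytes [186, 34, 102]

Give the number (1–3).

Key hex bytes 30 95 2a 44 is 4 bytes ≤ B = 7; zero-pad to 7 bytes: K' = 30 95 2a 44 00 00 00.
K' ⊕ ipad = 06 a3 1c 72 36 36 36; K' ⊕ opad = 6c c9 76 18 5c 5c 5c.
m1: inner = H(06 a3 1c 72 36 36 36 a9 87 9a) = 15 8e; tag = H(6c c9 76 18 5c 5c 5c 15 8e) = 2852
m2: inner = H(06 a3 1c 72 36 36 36 74 30 64) = be 23; tag = H(6c c9 76 18 5c 5c 5c be 23) = bdfb ← matches
m3: inner = H(06 a3 1c 72 36 36 36 ba 22 66) = b0 6b; tag = H(6c c9 76 18 5c 5c 5c b0 6b) = 05ed

2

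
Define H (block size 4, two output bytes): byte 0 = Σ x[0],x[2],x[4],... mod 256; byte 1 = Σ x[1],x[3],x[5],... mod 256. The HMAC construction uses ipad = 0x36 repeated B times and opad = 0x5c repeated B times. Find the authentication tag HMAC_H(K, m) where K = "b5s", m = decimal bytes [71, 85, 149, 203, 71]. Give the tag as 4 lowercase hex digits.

291e

Key "b5s" = 62 35 73 is 3 bytes ≤ B = 4; zero-pad to 4 bytes: K' = 62 35 73 00.
K' ⊕ ipad = 54 03 45 36.  K' ⊕ opad = 3e 69 2f 5c.
Inner input = (K'⊕ipad) ∥ m = 54 03 45 36 ∥ 47 55 95 cb 47.
Inner hash: even-index sum = 444 mod 256 = 188; odd-index sum = 345 mod 256 = 89 → bc 59.
Outer input = (K'⊕opad) ∥ inner = 3e 69 2f 5c ∥ bc 59.
Outer hash (tag): even-index sum = 297 mod 256 = 41; odd-index sum = 286 mod 256 = 30 → 29 1e.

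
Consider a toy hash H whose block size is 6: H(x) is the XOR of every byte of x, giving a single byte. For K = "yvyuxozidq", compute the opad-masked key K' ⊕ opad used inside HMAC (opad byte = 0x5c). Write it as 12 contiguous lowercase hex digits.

4e5c5c5c5c5c

Key "yvyuxozidq" = 79 76 79 75 78 6f 7a 69 64 71 is 10 bytes > B = 6, so hash it first: H(key) = 12, then zero-pad to 6 bytes: K' = 12 00 00 00 00 00.
XOR each byte with 0x5c: 12⊕5c=4e, 00⊕5c=5c, 00⊕5c=5c, 00⊕5c=5c, 00⊕5c=5c, 00⊕5c=5c.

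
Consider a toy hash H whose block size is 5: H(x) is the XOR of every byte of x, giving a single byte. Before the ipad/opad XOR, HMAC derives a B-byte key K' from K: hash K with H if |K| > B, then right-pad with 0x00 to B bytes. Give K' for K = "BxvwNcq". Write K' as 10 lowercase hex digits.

|K| = 7 > B = 5, so first hash the key.
H(K): XOR 42⊕78⊕76⊕77⊕4e⊕63⊕71 = 67.
Zero-pad H(K) = 67 to 5 bytes: K' = 67 00 00 00 00.

6700000000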